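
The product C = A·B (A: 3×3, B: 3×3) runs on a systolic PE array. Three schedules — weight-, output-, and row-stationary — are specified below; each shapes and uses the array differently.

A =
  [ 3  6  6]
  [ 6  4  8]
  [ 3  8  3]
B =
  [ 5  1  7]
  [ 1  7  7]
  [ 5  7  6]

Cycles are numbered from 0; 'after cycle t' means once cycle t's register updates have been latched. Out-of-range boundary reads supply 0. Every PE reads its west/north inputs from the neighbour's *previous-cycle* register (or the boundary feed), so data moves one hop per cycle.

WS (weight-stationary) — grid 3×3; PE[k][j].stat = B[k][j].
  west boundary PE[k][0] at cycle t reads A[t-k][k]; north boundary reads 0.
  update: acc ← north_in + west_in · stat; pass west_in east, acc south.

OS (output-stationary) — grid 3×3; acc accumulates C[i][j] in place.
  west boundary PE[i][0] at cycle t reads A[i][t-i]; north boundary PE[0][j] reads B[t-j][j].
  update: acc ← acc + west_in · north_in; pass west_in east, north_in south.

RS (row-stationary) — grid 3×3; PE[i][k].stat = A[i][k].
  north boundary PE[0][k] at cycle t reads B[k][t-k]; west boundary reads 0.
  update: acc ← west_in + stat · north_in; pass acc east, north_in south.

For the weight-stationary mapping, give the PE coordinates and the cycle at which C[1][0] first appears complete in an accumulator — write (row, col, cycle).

(row, col, cycle) = (2, 0, 3)

WS: C[1][0] accumulates in PE[2][0]:
  @0  [2,0]  acc 0  |  →0  ↓0
  @1  [2,0]  acc 0  |  →0  ↓0
  @2  [2,0]  acc 51  |  →6  ↓51
  @3  [2,0]  acc 74  |  →8  ↓74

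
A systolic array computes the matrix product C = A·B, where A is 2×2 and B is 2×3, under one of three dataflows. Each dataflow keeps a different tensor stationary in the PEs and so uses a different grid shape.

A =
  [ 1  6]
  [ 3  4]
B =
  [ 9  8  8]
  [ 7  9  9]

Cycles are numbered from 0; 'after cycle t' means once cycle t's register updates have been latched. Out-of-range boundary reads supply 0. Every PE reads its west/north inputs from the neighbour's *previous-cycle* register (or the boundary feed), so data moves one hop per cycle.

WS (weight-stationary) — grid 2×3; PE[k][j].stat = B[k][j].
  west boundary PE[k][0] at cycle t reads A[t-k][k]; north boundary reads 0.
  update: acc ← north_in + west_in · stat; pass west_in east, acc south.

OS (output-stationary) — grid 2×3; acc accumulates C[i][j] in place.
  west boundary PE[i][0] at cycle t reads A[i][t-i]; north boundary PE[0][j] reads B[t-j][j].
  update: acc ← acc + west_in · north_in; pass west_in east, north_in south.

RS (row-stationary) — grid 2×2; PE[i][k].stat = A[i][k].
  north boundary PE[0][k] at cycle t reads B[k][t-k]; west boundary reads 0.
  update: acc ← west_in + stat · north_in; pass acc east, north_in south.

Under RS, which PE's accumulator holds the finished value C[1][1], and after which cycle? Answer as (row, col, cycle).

(row, col, cycle) = (1, 1, 3)

RS: C[1][1] accumulates in PE[1][1]:
  @0  [1,1]  acc 0  |  →0  ↓0
  @1  [1,1]  acc 0  |  →0  ↓0
  @2  [1,1]  acc 55  |  →55  ↓7
  @3  [1,1]  acc 60  |  →60  ↓9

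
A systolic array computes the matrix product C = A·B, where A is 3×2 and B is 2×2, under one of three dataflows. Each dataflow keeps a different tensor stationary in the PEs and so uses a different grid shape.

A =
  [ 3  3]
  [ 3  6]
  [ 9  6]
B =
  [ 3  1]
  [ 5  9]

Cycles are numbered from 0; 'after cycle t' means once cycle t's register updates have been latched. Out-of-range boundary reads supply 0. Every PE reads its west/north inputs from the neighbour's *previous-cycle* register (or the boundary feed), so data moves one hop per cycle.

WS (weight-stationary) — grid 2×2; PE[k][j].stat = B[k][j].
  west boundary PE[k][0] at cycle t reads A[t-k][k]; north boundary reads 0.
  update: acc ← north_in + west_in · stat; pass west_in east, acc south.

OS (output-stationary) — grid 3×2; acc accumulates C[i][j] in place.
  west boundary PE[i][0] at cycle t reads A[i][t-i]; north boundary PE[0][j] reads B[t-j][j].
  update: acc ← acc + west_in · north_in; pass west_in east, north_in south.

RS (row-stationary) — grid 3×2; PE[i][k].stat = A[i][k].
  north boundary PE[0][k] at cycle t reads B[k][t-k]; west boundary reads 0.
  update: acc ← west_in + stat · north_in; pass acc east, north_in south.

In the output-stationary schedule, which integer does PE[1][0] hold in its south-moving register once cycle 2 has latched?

Tracing OS — 3×2 array, target PE[1][0]:
  @0  [0,0]  acc 9  |  →3  ↓3
  @0  [1,0]  acc 0  |  →0  ↓0
  @1  [0,0]  acc 24  |  →3  ↓5
  @1  [1,0]  acc 9  |  →3  ↓3
  @2  [0,0]  acc 24  |  →0  ↓0
  @2  [1,0]  acc 39  |  →6  ↓5

register = 5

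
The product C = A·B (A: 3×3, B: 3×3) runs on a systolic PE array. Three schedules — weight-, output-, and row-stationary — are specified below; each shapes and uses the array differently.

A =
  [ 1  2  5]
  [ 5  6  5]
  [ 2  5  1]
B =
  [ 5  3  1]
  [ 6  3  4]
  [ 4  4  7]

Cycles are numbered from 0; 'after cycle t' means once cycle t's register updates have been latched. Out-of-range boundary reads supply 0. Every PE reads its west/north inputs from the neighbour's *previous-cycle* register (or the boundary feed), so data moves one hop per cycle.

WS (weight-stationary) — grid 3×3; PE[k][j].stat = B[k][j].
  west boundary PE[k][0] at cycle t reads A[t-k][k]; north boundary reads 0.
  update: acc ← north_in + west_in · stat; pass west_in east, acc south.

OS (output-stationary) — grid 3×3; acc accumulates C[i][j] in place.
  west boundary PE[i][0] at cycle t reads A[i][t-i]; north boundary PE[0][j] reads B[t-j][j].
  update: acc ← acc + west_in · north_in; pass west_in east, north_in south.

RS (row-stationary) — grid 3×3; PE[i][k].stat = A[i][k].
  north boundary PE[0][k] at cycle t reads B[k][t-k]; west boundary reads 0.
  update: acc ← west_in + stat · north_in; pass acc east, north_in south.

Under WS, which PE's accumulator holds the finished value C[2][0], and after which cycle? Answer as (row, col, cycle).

(row, col, cycle) = (2, 0, 4)

WS: C[2][0] accumulates in PE[2][0]:
  0: (2,0).acc=0  regs=<0,0>
  1: (2,0).acc=0  regs=<0,0>
  2: (2,0).acc=37  regs=<5,37>
  3: (2,0).acc=81  regs=<5,81>
  4: (2,0).acc=44  regs=<1,44>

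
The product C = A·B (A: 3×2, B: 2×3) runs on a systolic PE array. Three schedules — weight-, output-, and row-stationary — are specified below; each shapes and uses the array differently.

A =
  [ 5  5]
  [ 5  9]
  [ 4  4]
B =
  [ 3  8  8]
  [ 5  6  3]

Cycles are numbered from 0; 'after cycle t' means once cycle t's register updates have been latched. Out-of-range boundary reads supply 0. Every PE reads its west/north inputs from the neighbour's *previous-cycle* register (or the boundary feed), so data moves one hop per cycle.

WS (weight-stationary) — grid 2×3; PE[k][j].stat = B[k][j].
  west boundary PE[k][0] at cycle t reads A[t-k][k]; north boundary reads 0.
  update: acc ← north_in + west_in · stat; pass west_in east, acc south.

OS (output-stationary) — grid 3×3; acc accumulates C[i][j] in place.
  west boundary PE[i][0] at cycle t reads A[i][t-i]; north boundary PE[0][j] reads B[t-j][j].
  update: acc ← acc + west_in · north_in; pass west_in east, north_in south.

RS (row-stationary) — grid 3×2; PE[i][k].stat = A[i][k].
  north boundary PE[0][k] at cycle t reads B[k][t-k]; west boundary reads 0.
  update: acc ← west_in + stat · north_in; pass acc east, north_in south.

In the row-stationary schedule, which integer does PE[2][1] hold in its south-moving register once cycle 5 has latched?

register = 3

RS on a 3×2 grid — tracing PE[2][1] and its feeders:
  cycle 0: PE[1][1] → acc 0, east 0, south 0
  cycle 0: PE[2][0] → acc 0, east 0, south 0
  cycle 0: PE[2][1] → acc 0, east 0, south 0
  cycle 1: PE[1][1] → acc 0, east 0, south 0
  cycle 1: PE[2][0] → acc 0, east 0, south 0
  cycle 1: PE[2][1] → acc 0, east 0, south 0
  cycle 2: PE[1][1] → acc 60, east 60, south 5
  cycle 2: PE[2][0] → acc 12, east 12, south 3
  cycle 2: PE[2][1] → acc 0, east 0, south 0
  cycle 3: PE[1][1] → acc 94, east 94, south 6
  cycle 3: PE[2][0] → acc 32, east 32, south 8
  cycle 3: PE[2][1] → acc 32, east 32, south 5
  cycle 4: PE[1][1] → acc 67, east 67, south 3
  cycle 4: PE[2][0] → acc 32, east 32, south 8
  cycle 4: PE[2][1] → acc 56, east 56, south 6
  cycle 5: PE[1][1] → acc 0, east 0, south 0
  cycle 5: PE[2][0] → acc 0, east 0, south 0
  cycle 5: PE[2][1] → acc 44, east 44, south 3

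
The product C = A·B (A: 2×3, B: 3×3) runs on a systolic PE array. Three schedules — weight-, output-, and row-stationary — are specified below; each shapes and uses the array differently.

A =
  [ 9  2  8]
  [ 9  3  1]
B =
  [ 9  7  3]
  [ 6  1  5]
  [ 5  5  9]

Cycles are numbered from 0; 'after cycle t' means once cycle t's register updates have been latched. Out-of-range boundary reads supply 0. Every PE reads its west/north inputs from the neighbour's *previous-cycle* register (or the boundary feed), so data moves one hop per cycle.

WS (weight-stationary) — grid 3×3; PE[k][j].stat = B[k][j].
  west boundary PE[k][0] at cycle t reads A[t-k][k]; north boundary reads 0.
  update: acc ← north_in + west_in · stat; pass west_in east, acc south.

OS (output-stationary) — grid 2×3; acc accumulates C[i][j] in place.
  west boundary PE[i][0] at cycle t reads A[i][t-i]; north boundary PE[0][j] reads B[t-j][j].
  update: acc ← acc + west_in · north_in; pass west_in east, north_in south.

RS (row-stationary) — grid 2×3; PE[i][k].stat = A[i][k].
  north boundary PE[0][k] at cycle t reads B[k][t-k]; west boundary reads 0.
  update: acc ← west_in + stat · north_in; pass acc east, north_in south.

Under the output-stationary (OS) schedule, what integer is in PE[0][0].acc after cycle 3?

OS (2×3). Following PE[0][0] plus its west/north inputs:
  0: (0,0).acc=81  regs=<9,9>
  1: (0,0).acc=93  regs=<2,6>
  2: (0,0).acc=133  regs=<8,5>
  3: (0,0).acc=133  regs=<0,0>

PE[0][0].acc = 133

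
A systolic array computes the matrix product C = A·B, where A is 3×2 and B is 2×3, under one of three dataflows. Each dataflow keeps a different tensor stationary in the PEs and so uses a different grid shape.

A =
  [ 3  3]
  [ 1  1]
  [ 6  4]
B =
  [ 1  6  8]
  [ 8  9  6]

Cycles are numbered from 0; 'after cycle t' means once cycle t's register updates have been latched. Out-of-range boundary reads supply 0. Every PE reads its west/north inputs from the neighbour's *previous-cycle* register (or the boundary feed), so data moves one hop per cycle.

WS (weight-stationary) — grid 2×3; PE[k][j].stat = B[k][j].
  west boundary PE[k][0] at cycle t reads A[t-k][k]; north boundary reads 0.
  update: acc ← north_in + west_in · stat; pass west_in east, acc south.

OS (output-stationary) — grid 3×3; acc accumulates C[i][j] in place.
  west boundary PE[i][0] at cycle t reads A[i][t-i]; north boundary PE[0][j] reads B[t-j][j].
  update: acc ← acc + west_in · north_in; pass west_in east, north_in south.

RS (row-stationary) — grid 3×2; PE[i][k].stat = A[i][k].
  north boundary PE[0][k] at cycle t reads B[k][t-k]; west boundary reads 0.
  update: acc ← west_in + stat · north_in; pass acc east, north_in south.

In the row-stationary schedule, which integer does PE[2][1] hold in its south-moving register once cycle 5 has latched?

Tracing RS — 3×2 array, target PE[2][1]:
  @0  [1,1]  acc 0  |  →0  ↓0
  @0  [2,0]  acc 0  |  →0  ↓0
  @0  [2,1]  acc 0  |  →0  ↓0
  @1  [1,1]  acc 0  |  →0  ↓0
  @1  [2,0]  acc 0  |  →0  ↓0
  @1  [2,1]  acc 0  |  →0  ↓0
  @2  [1,1]  acc 9  |  →9  ↓8
  @2  [2,0]  acc 6  |  →6  ↓1
  @2  [2,1]  acc 0  |  →0  ↓0
  @3  [1,1]  acc 15  |  →15  ↓9
  @3  [2,0]  acc 36  |  →36  ↓6
  @3  [2,1]  acc 38  |  →38  ↓8
  @4  [1,1]  acc 14  |  →14  ↓6
  @4  [2,0]  acc 48  |  →48  ↓8
  @4  [2,1]  acc 72  |  →72  ↓9
  @5  [1,1]  acc 0  |  →0  ↓0
  @5  [2,0]  acc 0  |  →0  ↓0
  @5  [2,1]  acc 72  |  →72  ↓6

register = 6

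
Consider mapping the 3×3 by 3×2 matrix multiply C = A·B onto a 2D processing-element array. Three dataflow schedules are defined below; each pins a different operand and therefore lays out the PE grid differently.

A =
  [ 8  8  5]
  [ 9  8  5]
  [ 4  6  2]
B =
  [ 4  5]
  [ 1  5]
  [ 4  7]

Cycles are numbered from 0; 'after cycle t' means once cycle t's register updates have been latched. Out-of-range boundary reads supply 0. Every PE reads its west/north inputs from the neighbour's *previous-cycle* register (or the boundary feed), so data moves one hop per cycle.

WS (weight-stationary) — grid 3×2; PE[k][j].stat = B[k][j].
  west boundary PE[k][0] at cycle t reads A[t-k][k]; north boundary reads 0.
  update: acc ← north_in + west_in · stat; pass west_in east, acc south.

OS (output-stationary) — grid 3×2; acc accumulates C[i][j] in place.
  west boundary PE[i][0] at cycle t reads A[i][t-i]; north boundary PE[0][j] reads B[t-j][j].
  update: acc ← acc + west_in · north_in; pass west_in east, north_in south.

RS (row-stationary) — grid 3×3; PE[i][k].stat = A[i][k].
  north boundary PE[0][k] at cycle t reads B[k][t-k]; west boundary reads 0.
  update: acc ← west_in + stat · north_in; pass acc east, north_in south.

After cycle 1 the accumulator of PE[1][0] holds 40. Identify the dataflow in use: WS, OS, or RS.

dataflow = WS

WS (3×2 grid), PE[1][0]:
  after 0 — PE[1][0] acc=0, pass-E 0, pass-S 0
  after 1 — PE[1][0] acc=40, pass-E 8, pass-S 40
OS (3×2 grid), PE[1][0]:
  after 0 — PE[1][0] acc=0, pass-E 0, pass-S 0
  after 1 — PE[1][0] acc=36, pass-E 9, pass-S 4
RS (3×3 grid), PE[1][0]:
  after 0 — PE[1][0] acc=0, pass-E 0, pass-S 0
  after 1 — PE[1][0] acc=36, pass-E 36, pass-S 4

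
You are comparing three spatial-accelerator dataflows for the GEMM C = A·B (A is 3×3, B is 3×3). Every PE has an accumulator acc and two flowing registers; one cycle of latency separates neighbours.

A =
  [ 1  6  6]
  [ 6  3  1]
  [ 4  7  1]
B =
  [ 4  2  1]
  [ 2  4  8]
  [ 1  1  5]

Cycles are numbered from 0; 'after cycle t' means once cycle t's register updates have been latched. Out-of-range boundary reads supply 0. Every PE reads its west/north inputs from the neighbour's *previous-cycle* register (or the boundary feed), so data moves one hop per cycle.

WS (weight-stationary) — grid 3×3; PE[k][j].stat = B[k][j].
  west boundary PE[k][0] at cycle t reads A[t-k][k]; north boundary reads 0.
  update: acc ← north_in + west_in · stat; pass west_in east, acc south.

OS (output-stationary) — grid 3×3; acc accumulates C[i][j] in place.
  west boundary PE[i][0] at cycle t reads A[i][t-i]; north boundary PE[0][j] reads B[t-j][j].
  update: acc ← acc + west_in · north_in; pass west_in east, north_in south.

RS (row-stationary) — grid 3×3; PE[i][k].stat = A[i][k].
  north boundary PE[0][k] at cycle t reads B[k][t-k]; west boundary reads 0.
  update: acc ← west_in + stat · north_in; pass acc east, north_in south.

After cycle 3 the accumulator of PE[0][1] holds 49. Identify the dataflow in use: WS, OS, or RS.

dataflow = RS

— WS: 3×3; PE[0][1] trace:
  after 0 — PE[0][1] acc=0, pass-E 0, pass-S 0
  after 1 — PE[0][1] acc=2, pass-E 1, pass-S 2
  after 2 — PE[0][1] acc=12, pass-E 6, pass-S 12
  after 3 — PE[0][1] acc=8, pass-E 4, pass-S 8
— OS: 3×3; PE[0][1] trace:
  after 0 — PE[0][1] acc=0, pass-E 0, pass-S 0
  after 1 — PE[0][1] acc=2, pass-E 1, pass-S 2
  after 2 — PE[0][1] acc=26, pass-E 6, pass-S 4
  after 3 — PE[0][1] acc=32, pass-E 6, pass-S 1
— RS: 3×3; PE[0][1] trace:
  after 0 — PE[0][1] acc=0, pass-E 0, pass-S 0
  after 1 — PE[0][1] acc=16, pass-E 16, pass-S 2
  after 2 — PE[0][1] acc=26, pass-E 26, pass-S 4
  after 3 — PE[0][1] acc=49, pass-E 49, pass-S 8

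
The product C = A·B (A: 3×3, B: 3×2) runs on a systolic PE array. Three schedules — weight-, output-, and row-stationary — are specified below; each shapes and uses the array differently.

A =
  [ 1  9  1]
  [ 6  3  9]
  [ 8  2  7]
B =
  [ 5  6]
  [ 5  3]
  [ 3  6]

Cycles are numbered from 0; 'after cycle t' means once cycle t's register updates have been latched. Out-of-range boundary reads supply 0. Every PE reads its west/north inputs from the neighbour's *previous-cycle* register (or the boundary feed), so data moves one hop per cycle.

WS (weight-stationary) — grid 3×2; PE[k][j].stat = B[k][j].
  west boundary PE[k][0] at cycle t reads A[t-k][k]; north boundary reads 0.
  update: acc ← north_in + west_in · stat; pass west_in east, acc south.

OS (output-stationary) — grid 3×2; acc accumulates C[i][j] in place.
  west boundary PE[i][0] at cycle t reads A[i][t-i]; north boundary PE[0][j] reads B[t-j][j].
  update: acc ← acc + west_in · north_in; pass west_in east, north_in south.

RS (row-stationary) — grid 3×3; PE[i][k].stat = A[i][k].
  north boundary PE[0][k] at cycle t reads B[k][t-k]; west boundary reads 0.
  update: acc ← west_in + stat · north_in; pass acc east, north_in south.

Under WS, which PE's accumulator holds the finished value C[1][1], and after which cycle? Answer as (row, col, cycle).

Under WS, C[1][1] lands at PE[2][1]:
  c0 r2c1: 0 / 0 / 0
  c1 r2c1: 0 / 0 / 0
  c2 r2c1: 0 / 0 / 0
  c3 r2c1: 39 / 1 / 39
  c4 r2c1: 99 / 9 / 99

(row, col, cycle) = (2, 1, 4)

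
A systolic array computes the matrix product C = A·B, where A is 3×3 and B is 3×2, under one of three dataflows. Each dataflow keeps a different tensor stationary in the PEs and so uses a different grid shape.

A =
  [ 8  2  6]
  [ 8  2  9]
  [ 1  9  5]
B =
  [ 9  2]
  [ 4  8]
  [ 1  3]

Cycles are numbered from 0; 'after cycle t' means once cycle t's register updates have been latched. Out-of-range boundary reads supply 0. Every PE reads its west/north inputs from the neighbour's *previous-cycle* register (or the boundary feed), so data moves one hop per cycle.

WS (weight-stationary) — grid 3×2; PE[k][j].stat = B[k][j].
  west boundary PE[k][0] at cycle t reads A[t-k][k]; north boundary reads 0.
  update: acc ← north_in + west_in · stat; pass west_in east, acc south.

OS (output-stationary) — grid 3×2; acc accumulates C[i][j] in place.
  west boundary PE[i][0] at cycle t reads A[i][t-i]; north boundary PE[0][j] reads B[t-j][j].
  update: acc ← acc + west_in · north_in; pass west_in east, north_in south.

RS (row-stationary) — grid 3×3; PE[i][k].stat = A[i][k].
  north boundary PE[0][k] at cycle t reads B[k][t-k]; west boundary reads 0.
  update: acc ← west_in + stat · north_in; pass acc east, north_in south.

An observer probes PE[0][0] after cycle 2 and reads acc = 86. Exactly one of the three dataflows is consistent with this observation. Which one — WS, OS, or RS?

dataflow = OS

WS [3×2] PE[0][0] across cycles:
  cycle 0: PE[0][0] → acc 72, east 8, south 72
  cycle 1: PE[0][0] → acc 72, east 8, south 72
  cycle 2: PE[0][0] → acc 9, east 1, south 9
OS [3×2] PE[0][0] across cycles:
  cycle 0: PE[0][0] → acc 72, east 8, south 9
  cycle 1: PE[0][0] → acc 80, east 2, south 4
  cycle 2: PE[0][0] → acc 86, east 6, south 1
RS [3×3] PE[0][0] across cycles:
  cycle 0: PE[0][0] → acc 72, east 72, south 9
  cycle 1: PE[0][0] → acc 16, east 16, south 2
  cycle 2: PE[0][0] → acc 0, east 0, south 0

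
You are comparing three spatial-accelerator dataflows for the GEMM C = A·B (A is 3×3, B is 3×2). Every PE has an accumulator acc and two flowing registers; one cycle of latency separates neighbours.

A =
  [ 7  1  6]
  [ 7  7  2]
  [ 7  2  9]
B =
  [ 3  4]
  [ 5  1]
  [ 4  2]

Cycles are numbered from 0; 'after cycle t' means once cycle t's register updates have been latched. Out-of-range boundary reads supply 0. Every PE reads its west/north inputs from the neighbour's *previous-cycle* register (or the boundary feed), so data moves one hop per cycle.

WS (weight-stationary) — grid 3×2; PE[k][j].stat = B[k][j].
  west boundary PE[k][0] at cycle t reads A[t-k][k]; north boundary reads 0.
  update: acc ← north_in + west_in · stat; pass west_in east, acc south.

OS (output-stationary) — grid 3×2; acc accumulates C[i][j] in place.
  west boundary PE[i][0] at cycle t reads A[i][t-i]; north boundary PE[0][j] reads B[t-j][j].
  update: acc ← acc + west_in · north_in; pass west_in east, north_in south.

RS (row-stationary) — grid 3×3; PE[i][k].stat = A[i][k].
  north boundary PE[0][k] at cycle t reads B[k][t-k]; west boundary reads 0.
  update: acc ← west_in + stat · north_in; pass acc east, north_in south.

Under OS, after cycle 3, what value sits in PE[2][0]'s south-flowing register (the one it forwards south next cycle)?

OS 3×2: PE[2][0] cycle-by-cycle (with neighbour feeds):
  t=0 PE[1][0]: acc=0 h=0 v=0
  t=0 PE[2][0]: acc=0 h=0 v=0
  t=1 PE[1][0]: acc=21 h=7 v=3
  t=1 PE[2][0]: acc=0 h=0 v=0
  t=2 PE[1][0]: acc=56 h=7 v=5
  t=2 PE[2][0]: acc=21 h=7 v=3
  t=3 PE[1][0]: acc=64 h=2 v=4
  t=3 PE[2][0]: acc=31 h=2 v=5

register = 5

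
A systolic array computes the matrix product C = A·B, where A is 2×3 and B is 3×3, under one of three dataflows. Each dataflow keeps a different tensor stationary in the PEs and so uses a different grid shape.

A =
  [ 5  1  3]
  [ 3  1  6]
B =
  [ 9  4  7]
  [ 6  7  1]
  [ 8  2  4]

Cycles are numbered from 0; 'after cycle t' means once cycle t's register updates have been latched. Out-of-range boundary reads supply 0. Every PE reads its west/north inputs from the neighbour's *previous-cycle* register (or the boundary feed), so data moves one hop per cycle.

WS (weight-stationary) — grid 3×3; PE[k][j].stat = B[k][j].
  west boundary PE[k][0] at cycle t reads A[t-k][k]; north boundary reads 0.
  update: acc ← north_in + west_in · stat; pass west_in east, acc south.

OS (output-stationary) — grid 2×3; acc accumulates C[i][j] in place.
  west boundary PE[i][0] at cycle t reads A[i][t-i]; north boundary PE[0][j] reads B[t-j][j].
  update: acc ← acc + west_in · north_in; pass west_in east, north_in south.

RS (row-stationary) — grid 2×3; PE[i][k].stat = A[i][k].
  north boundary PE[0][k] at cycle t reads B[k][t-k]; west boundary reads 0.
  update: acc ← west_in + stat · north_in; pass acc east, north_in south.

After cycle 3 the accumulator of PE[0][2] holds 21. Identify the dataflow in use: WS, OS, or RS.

dataflow = WS

WS (3×3 grid), PE[0][2]:
  c0 r0c2: 0 / 0 / 0
  c1 r0c2: 0 / 0 / 0
  c2 r0c2: 35 / 5 / 35
  c3 r0c2: 21 / 3 / 21
OS (2×3 grid), PE[0][2]:
  c0 r0c2: 0 / 0 / 0
  c1 r0c2: 0 / 0 / 0
  c2 r0c2: 35 / 5 / 7
  c3 r0c2: 36 / 1 / 1
RS (2×3 grid), PE[0][2]:
  c0 r0c2: 0 / 0 / 0
  c1 r0c2: 0 / 0 / 0
  c2 r0c2: 75 / 75 / 8
  c3 r0c2: 33 / 33 / 2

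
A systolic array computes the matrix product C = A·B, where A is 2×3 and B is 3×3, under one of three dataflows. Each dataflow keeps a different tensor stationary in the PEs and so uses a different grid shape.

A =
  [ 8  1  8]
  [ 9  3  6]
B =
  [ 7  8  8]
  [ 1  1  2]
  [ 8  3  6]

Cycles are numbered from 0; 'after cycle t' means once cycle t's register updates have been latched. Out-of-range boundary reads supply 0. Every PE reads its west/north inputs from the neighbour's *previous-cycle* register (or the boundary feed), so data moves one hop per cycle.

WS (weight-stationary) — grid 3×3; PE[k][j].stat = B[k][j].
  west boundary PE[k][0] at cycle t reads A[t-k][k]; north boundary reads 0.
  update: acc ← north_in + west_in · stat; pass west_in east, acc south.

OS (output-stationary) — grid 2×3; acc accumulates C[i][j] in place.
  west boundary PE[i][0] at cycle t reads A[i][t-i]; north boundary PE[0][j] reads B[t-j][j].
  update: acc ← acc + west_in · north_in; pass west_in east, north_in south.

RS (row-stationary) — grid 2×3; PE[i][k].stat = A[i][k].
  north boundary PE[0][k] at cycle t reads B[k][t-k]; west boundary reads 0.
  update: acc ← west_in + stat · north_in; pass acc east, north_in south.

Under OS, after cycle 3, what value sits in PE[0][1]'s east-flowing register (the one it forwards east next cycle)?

Tracing OS — 2×3 array, target PE[0][1]:
  @0  [0,0]  acc 56  |  →8  ↓7
  @0  [0,1]  acc 0  |  →0  ↓0
  @1  [0,0]  acc 57  |  →1  ↓1
  @1  [0,1]  acc 64  |  →8  ↓8
  @2  [0,0]  acc 121  |  →8  ↓8
  @2  [0,1]  acc 65  |  →1  ↓1
  @3  [0,0]  acc 121  |  →0  ↓0
  @3  [0,1]  acc 89  |  →8  ↓3

register = 8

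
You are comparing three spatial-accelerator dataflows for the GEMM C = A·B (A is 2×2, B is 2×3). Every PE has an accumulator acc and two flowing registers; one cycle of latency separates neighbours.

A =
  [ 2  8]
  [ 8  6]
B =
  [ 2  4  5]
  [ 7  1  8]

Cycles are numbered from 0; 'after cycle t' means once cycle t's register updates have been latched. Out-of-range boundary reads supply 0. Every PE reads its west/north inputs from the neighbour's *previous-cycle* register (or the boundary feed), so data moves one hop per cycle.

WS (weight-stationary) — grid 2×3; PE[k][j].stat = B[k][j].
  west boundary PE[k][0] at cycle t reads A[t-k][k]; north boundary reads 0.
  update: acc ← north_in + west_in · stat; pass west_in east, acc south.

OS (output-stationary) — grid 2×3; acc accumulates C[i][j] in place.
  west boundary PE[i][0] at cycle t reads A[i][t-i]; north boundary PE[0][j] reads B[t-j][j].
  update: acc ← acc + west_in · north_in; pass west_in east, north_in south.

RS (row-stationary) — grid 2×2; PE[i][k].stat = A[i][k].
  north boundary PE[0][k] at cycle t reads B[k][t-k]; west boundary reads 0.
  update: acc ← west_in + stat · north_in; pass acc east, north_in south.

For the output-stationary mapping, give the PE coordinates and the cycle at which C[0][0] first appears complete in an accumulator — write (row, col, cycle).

OS — PE[0][0] is where C[0][0] collects:
  c0 r0c0: 4 / 2 / 2
  c1 r0c0: 60 / 8 / 7

(row, col, cycle) = (0, 0, 1)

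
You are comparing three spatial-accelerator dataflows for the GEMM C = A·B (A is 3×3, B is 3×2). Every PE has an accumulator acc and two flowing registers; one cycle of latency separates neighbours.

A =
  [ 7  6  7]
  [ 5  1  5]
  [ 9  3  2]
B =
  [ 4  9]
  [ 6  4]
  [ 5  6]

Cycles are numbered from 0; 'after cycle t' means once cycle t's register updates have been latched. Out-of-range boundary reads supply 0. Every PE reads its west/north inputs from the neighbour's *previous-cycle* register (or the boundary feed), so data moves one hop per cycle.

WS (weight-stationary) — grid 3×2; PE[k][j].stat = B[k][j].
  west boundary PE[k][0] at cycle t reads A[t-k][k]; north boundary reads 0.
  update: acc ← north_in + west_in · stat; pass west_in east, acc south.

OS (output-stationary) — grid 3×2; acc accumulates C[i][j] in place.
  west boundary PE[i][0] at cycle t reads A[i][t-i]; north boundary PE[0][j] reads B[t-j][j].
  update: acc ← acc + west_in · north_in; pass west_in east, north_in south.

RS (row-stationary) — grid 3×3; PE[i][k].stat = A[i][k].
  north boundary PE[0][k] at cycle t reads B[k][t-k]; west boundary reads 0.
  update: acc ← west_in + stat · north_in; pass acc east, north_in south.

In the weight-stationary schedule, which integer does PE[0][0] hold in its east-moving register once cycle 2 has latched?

register = 9

WS on a 3×2 grid — tracing PE[0][0] and its feeders:
  c0 r0c0: 28 / 7 / 28
  c1 r0c0: 20 / 5 / 20
  c2 r0c0: 36 / 9 / 36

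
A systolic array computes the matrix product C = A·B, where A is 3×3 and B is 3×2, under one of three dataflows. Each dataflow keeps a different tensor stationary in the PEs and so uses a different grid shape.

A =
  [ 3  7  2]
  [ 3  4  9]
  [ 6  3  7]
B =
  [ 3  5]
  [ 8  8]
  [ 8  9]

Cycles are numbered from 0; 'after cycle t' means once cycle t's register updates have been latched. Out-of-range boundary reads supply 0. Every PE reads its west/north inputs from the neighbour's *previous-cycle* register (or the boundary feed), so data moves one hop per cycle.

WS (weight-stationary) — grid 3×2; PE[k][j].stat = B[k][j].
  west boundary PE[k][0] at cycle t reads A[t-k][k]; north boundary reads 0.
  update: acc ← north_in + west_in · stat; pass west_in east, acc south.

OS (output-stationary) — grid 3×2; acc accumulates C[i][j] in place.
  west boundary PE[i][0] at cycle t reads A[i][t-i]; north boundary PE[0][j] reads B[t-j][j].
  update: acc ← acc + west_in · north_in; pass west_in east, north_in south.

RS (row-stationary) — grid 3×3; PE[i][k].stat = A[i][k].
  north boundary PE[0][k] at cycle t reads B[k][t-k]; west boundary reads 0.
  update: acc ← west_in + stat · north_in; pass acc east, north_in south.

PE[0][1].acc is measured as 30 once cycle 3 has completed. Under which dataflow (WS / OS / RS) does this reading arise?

dataflow = WS

— WS: 3×2; PE[0][1] trace:
  cycle 0: PE[0][1] → acc 0, east 0, south 0
  cycle 1: PE[0][1] → acc 15, east 3, south 15
  cycle 2: PE[0][1] → acc 15, east 3, south 15
  cycle 3: PE[0][1] → acc 30, east 6, south 30
— OS: 3×2; PE[0][1] trace:
  cycle 0: PE[0][1] → acc 0, east 0, south 0
  cycle 1: PE[0][1] → acc 15, east 3, south 5
  cycle 2: PE[0][1] → acc 71, east 7, south 8
  cycle 3: PE[0][1] → acc 89, east 2, south 9
— RS: 3×3; PE[0][1] trace:
  cycle 0: PE[0][1] → acc 0, east 0, south 0
  cycle 1: PE[0][1] → acc 65, east 65, south 8
  cycle 2: PE[0][1] → acc 71, east 71, south 8
  cycle 3: PE[0][1] → acc 0, east 0, south 0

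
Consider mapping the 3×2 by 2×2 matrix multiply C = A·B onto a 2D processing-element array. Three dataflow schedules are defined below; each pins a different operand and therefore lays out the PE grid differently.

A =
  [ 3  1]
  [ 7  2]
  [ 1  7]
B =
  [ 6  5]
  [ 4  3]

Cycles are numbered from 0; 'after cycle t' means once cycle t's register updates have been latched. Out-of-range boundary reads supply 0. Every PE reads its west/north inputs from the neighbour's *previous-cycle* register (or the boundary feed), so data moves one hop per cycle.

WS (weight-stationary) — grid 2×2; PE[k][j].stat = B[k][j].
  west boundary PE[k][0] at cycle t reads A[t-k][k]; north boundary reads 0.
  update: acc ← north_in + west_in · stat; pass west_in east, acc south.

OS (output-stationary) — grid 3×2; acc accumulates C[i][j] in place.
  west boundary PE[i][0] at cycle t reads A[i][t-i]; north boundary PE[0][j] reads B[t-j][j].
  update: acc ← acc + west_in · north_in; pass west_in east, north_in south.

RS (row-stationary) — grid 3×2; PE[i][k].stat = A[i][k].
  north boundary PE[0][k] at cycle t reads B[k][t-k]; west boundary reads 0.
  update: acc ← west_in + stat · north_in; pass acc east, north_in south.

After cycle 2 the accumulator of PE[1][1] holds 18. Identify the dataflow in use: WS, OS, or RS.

dataflow = WS

— WS: 2×2; PE[1][1] trace:
  [0] (1,1) acc=0 (h:0 v:0)
  [1] (1,1) acc=0 (h:0 v:0)
  [2] (1,1) acc=18 (h:1 v:18)
— OS: 3×2; PE[1][1] trace:
  [0] (1,1) acc=0 (h:0 v:0)
  [1] (1,1) acc=0 (h:0 v:0)
  [2] (1,1) acc=35 (h:7 v:5)
— RS: 3×2; PE[1][1] trace:
  [0] (1,1) acc=0 (h:0 v:0)
  [1] (1,1) acc=0 (h:0 v:0)
  [2] (1,1) acc=50 (h:50 v:4)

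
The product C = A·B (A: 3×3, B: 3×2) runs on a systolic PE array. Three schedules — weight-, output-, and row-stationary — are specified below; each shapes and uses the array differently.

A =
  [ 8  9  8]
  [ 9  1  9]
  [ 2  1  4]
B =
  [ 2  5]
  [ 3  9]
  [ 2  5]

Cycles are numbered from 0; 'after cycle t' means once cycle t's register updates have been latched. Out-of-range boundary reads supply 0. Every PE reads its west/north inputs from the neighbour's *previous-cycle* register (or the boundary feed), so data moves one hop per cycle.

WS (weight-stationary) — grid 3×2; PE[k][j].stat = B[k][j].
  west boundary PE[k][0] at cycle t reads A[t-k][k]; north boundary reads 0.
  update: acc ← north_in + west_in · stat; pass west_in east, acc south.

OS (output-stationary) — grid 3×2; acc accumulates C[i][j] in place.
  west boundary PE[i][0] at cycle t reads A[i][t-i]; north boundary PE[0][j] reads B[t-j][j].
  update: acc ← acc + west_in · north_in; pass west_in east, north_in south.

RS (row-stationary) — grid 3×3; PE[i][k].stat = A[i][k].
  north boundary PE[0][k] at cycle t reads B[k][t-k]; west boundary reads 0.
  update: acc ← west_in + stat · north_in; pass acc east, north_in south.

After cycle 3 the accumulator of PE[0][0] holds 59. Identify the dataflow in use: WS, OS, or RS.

dataflow = OS

WS (3×2 grid), PE[0][0]:
  after 0 — PE[0][0] acc=16, pass-E 8, pass-S 16
  after 1 — PE[0][0] acc=18, pass-E 9, pass-S 18
  after 2 — PE[0][0] acc=4, pass-E 2, pass-S 4
  after 3 — PE[0][0] acc=0, pass-E 0, pass-S 0
OS (3×2 grid), PE[0][0]:
  after 0 — PE[0][0] acc=16, pass-E 8, pass-S 2
  after 1 — PE[0][0] acc=43, pass-E 9, pass-S 3
  after 2 — PE[0][0] acc=59, pass-E 8, pass-S 2
  after 3 — PE[0][0] acc=59, pass-E 0, pass-S 0
RS (3×3 grid), PE[0][0]:
  after 0 — PE[0][0] acc=16, pass-E 16, pass-S 2
  after 1 — PE[0][0] acc=40, pass-E 40, pass-S 5
  after 2 — PE[0][0] acc=0, pass-E 0, pass-S 0
  after 3 — PE[0][0] acc=0, pass-E 0, pass-S 0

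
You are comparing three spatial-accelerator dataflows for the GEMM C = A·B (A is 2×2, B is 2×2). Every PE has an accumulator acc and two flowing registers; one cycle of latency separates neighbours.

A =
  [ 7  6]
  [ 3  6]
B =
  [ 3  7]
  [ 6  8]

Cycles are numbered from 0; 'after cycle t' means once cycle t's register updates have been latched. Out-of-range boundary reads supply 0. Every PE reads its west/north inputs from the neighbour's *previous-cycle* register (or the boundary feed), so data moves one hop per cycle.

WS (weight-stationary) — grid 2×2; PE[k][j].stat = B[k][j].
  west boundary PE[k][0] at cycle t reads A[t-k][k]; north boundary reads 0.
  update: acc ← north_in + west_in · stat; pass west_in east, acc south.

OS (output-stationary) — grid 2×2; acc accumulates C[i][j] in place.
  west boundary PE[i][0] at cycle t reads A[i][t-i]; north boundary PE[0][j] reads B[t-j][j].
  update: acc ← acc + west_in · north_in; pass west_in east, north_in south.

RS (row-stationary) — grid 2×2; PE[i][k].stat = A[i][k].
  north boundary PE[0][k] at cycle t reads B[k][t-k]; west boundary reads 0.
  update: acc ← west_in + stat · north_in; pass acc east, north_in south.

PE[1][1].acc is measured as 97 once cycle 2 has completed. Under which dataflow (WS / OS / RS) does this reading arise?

WS (2×2 grid), PE[1][1]:
  c0 r1c1: 0 / 0 / 0
  c1 r1c1: 0 / 0 / 0
  c2 r1c1: 97 / 6 / 97
OS (2×2 grid), PE[1][1]:
  c0 r1c1: 0 / 0 / 0
  c1 r1c1: 0 / 0 / 0
  c2 r1c1: 21 / 3 / 7
RS (2×2 grid), PE[1][1]:
  c0 r1c1: 0 / 0 / 0
  c1 r1c1: 0 / 0 / 0
  c2 r1c1: 45 / 45 / 6

dataflow = WS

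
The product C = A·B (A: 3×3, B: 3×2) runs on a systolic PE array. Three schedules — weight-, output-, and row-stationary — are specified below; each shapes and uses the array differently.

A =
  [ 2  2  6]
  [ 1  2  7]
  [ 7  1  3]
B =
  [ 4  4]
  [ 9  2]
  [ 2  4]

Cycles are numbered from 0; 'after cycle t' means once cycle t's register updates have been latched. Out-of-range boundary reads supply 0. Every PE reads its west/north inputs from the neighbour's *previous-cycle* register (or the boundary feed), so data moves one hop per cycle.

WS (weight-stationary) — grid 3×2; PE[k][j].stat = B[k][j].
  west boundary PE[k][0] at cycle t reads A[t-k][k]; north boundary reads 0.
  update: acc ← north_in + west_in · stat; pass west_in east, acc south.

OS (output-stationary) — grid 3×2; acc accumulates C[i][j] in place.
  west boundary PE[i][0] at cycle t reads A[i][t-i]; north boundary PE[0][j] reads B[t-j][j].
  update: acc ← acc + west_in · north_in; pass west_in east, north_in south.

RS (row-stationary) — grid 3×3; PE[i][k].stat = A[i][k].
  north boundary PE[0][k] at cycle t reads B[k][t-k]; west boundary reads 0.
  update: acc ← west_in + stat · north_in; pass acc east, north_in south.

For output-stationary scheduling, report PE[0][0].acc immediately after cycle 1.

OS on a 3×2 grid — tracing PE[0][0] and its feeders:
  0: (0,0).acc=8  regs=<2,4>
  1: (0,0).acc=26  regs=<2,9>

PE[0][0].acc = 26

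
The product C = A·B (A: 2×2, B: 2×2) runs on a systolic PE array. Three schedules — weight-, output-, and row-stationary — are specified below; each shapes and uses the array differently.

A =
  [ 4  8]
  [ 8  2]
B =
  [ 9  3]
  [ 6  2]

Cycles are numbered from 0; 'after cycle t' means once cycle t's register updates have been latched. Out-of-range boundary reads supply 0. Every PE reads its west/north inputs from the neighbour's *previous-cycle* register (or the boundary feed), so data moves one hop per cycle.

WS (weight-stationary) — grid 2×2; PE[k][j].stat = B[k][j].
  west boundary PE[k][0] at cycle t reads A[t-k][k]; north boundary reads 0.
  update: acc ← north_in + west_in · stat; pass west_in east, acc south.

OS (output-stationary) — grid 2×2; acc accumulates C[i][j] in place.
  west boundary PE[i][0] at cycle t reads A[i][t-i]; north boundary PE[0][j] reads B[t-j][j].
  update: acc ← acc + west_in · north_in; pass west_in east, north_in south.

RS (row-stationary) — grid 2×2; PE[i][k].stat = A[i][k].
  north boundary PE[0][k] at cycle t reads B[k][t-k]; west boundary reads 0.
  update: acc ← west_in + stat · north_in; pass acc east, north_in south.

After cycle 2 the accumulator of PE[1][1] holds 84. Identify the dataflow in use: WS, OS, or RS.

— WS: 2×2; PE[1][1] trace:
  t=0 PE[1][1]: acc=0 h=0 v=0
  t=1 PE[1][1]: acc=0 h=0 v=0
  t=2 PE[1][1]: acc=28 h=8 v=28
— OS: 2×2; PE[1][1] trace:
  t=0 PE[1][1]: acc=0 h=0 v=0
  t=1 PE[1][1]: acc=0 h=0 v=0
  t=2 PE[1][1]: acc=24 h=8 v=3
— RS: 2×2; PE[1][1] trace:
  t=0 PE[1][1]: acc=0 h=0 v=0
  t=1 PE[1][1]: acc=0 h=0 v=0
  t=2 PE[1][1]: acc=84 h=84 v=6

dataflow = RS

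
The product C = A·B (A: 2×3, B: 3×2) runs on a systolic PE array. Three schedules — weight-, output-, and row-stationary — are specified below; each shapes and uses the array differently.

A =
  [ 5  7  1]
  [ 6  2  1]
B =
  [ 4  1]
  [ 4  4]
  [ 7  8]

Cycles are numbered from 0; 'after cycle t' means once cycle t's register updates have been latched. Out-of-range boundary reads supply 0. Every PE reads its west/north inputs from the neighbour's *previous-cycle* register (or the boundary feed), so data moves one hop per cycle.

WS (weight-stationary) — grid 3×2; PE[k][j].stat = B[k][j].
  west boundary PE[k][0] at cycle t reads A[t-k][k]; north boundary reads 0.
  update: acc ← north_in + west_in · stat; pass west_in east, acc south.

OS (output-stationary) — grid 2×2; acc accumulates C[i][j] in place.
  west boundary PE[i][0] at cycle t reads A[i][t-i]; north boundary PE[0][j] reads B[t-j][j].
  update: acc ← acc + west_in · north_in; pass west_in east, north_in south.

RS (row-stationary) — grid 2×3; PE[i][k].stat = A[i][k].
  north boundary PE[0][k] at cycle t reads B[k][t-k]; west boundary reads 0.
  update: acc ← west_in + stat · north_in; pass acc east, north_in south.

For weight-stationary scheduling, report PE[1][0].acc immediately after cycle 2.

PE[1][0].acc = 32

WS (3×2). Following PE[1][0] plus its west/north inputs:
  t=0 PE[0][0]: acc=20 h=5 v=20
  t=0 PE[1][0]: acc=0 h=0 v=0
  t=1 PE[0][0]: acc=24 h=6 v=24
  t=1 PE[1][0]: acc=48 h=7 v=48
  t=2 PE[0][0]: acc=0 h=0 v=0
  t=2 PE[1][0]: acc=32 h=2 v=32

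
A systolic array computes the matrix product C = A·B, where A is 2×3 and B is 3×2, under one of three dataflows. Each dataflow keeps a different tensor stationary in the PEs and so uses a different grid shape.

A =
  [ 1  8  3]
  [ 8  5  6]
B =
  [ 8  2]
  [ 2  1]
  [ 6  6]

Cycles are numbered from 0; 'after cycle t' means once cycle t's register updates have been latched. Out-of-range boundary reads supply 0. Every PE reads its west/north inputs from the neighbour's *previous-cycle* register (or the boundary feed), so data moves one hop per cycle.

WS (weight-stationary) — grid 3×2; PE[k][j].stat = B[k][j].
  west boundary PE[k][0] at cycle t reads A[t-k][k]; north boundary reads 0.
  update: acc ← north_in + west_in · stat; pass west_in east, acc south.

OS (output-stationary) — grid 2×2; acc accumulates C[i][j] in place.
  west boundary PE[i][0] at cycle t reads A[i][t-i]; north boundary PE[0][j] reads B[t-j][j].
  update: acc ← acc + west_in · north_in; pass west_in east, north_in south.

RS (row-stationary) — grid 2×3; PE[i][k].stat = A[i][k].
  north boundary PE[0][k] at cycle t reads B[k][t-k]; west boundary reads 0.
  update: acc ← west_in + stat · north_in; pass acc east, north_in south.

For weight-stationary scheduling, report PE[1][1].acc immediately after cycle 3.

WS on a 3×2 grid — tracing PE[1][1] and its feeders:
  cycle 0: PE[0][1] → acc 0, east 0, south 0
  cycle 0: PE[1][0] → acc 0, east 0, south 0
  cycle 0: PE[1][1] → acc 0, east 0, south 0
  cycle 1: PE[0][1] → acc 2, east 1, south 2
  cycle 1: PE[1][0] → acc 24, east 8, south 24
  cycle 1: PE[1][1] → acc 0, east 0, south 0
  cycle 2: PE[0][1] → acc 16, east 8, south 16
  cycle 2: PE[1][0] → acc 74, east 5, south 74
  cycle 2: PE[1][1] → acc 10, east 8, south 10
  cycle 3: PE[0][1] → acc 0, east 0, south 0
  cycle 3: PE[1][0] → acc 0, east 0, south 0
  cycle 3: PE[1][1] → acc 21, east 5, south 21

PE[1][1].acc = 21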